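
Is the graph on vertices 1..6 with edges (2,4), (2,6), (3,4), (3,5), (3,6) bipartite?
Yes. Partition: {1, 2, 3}, {4, 5, 6}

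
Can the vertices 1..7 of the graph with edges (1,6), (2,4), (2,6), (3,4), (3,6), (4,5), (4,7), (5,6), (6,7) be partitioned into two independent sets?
Yes. Partition: {1, 2, 3, 5, 7}, {4, 6}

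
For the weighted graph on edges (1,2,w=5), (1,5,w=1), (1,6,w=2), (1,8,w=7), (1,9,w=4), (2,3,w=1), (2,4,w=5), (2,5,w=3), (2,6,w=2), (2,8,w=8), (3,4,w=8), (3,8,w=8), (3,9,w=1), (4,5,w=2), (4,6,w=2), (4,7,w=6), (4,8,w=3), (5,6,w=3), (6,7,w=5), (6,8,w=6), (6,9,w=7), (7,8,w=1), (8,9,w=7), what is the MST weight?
13 (MST edges: (1,5,w=1), (1,6,w=2), (2,3,w=1), (2,6,w=2), (3,9,w=1), (4,5,w=2), (4,8,w=3), (7,8,w=1); sum of weights 1 + 2 + 1 + 2 + 1 + 2 + 3 + 1 = 13)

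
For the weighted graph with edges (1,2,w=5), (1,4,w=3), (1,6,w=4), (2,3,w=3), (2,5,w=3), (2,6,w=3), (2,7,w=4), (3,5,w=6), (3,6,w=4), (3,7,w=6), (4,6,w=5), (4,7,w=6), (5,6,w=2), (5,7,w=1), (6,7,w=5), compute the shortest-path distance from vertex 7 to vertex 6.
3 (path: 7 -> 5 -> 6; weights 1 + 2 = 3)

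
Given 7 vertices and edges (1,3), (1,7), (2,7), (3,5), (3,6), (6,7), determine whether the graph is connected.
No, it has 2 components: {1, 2, 3, 5, 6, 7}, {4}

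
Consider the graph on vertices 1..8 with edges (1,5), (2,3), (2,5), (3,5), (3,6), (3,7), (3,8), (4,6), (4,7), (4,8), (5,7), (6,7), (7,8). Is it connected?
Yes (BFS from 1 visits [1, 5, 2, 3, 7, 6, 8, 4] — all 8 vertices reached)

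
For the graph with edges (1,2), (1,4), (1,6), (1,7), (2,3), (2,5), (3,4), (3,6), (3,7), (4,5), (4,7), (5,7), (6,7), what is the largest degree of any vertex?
5 (attained at vertex 7)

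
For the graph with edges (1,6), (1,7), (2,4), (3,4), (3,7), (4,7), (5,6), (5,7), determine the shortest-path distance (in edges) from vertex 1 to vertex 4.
2 (path: 1 -> 7 -> 4, 2 edges)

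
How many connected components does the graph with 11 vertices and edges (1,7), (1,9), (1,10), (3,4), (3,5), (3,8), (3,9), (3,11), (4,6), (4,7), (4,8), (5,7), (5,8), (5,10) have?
2 (components: {1, 3, 4, 5, 6, 7, 8, 9, 10, 11}, {2})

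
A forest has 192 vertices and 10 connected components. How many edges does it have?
182 (Each of the 10 component trees on V_i vertices has V_i - 1 edges; summing gives V - C = 192 - 10 = 182)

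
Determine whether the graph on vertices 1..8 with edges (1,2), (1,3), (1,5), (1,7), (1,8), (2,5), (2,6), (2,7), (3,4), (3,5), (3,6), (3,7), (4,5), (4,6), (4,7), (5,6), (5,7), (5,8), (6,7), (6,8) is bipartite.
No (odd cycle of length 3: 5 -> 1 -> 3 -> 5)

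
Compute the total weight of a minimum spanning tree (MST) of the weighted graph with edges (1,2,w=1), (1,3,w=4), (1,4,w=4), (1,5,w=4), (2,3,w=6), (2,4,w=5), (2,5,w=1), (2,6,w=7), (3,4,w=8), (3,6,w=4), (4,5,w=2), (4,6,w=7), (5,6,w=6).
12 (MST edges: (1,2,w=1), (1,3,w=4), (2,5,w=1), (3,6,w=4), (4,5,w=2); sum of weights 1 + 4 + 1 + 4 + 2 = 12)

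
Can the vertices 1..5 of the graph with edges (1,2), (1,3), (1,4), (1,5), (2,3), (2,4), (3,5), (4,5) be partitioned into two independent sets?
No (odd cycle of length 3: 5 -> 1 -> 4 -> 5)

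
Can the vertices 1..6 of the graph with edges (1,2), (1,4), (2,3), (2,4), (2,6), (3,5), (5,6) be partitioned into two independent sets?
No (odd cycle of length 3: 4 -> 1 -> 2 -> 4)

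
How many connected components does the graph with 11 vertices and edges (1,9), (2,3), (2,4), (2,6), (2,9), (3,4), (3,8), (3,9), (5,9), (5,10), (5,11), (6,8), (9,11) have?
2 (components: {1, 2, 3, 4, 5, 6, 8, 9, 10, 11}, {7})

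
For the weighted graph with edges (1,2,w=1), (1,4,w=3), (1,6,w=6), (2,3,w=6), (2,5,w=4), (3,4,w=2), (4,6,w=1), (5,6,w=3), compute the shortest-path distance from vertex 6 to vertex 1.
4 (path: 6 -> 4 -> 1; weights 1 + 3 = 4)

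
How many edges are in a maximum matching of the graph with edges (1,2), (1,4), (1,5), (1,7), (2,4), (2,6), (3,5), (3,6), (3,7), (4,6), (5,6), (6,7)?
3 (matching: (2,4), (3,5), (6,7); upper bound floor(n/2) = floor(7/2) = 3)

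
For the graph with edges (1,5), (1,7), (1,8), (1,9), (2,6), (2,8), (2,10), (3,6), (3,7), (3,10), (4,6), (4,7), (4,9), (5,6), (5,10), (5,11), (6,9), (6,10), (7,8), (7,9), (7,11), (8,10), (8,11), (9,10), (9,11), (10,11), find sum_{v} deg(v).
52 (handshake: sum of degrees = 2|E| = 2 x 26 = 52)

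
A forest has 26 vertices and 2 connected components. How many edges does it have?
24 (Each of the 2 component trees on V_i vertices has V_i - 1 edges; summing gives V - C = 26 - 2 = 24)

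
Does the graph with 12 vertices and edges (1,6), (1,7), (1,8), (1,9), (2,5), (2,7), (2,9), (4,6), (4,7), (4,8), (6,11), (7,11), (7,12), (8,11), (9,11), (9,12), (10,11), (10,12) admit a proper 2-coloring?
Yes. Partition: {1, 2, 3, 4, 11, 12}, {5, 6, 7, 8, 9, 10}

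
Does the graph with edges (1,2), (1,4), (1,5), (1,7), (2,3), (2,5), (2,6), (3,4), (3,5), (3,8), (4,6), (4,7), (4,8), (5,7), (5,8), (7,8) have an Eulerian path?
Yes (the graph is connected and exactly 2 vertices have odd degree: {4, 5}; any Eulerian path must start and end at those)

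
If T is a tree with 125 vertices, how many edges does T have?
124 (A tree on V vertices has V - 1 edges, so 125 - 1 = 124)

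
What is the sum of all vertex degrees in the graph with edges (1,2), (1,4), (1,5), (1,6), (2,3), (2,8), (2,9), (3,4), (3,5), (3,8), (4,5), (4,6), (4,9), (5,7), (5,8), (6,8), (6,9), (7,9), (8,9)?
38 (handshake: sum of degrees = 2|E| = 2 x 19 = 38)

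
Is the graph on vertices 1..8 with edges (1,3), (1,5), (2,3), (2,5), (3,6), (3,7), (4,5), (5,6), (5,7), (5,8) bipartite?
Yes. Partition: {1, 2, 4, 6, 7, 8}, {3, 5}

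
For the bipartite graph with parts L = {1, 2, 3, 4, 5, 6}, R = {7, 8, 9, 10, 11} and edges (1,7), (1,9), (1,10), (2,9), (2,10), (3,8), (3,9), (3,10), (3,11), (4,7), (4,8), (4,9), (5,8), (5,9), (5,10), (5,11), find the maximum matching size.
5 (matching: (1,10), (2,9), (3,11), (4,7), (5,8); upper bound min(|L|,|R|) = min(6,5) = 5)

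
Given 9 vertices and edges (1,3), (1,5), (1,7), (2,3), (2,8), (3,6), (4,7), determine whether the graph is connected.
No, it has 2 components: {1, 2, 3, 4, 5, 6, 7, 8}, {9}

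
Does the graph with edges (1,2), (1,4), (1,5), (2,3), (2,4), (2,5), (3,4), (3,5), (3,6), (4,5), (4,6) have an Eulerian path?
Yes (the graph is connected and exactly 2 vertices have odd degree: {1, 4}; any Eulerian path must start and end at those)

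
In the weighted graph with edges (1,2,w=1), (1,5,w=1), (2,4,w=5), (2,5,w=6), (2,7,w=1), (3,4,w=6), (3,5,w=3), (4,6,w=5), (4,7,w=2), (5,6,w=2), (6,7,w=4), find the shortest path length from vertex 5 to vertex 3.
3 (path: 5 -> 3; weights 3 = 3)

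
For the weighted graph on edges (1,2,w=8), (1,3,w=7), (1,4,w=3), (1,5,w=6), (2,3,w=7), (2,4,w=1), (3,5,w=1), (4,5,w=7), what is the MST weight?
11 (MST edges: (1,4,w=3), (1,5,w=6), (2,4,w=1), (3,5,w=1); sum of weights 3 + 6 + 1 + 1 = 11)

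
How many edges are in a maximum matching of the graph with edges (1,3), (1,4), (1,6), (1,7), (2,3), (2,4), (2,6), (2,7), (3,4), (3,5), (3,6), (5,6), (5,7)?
3 (matching: (1,4), (2,7), (5,6); upper bound floor(n/2) = floor(7/2) = 3)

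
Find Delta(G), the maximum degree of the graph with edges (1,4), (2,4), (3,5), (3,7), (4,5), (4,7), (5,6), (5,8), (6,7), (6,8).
4 (attained at vertices 4, 5)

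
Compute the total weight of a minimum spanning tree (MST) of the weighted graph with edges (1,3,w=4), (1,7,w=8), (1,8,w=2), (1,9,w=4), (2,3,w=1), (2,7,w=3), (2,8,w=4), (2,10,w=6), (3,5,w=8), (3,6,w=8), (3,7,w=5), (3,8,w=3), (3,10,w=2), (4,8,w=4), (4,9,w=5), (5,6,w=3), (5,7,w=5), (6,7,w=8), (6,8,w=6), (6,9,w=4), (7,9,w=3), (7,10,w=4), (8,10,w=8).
25 (MST edges: (1,8,w=2), (2,3,w=1), (2,7,w=3), (3,8,w=3), (3,10,w=2), (4,8,w=4), (5,6,w=3), (6,9,w=4), (7,9,w=3); sum of weights 2 + 1 + 3 + 3 + 2 + 4 + 3 + 4 + 3 = 25)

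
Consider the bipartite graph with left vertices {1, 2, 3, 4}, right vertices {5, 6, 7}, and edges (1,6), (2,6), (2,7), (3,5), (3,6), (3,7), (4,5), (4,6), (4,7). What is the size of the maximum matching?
3 (matching: (1,6), (2,7), (3,5); upper bound min(|L|,|R|) = min(4,3) = 3)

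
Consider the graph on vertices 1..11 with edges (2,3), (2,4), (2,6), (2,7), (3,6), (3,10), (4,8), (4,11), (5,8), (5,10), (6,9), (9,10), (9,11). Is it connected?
No, it has 2 components: {1}, {2, 3, 4, 5, 6, 7, 8, 9, 10, 11}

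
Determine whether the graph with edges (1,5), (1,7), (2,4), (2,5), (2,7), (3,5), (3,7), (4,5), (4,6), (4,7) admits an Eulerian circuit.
No (2 vertices have odd degree: {2, 6}; Eulerian circuit requires 0)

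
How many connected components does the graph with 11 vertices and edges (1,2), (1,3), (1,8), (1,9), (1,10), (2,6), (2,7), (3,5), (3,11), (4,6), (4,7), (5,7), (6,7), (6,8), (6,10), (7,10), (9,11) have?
1 (components: {1, 2, 3, 4, 5, 6, 7, 8, 9, 10, 11})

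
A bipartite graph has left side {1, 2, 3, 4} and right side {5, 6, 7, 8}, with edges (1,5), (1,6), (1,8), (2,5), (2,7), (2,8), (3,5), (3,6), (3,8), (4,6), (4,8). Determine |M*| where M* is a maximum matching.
4 (matching: (1,8), (2,7), (3,5), (4,6); upper bound min(|L|,|R|) = min(4,4) = 4)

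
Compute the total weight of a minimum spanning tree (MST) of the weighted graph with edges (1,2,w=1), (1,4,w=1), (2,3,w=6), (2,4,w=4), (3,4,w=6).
8 (MST edges: (1,2,w=1), (1,4,w=1), (2,3,w=6); sum of weights 1 + 1 + 6 = 8)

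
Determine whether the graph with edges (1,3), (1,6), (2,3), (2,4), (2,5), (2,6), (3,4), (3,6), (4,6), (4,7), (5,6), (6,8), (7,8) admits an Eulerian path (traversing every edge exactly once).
Yes — and in fact it has an Eulerian circuit (the graph is connected and all 8 vertices have even degree)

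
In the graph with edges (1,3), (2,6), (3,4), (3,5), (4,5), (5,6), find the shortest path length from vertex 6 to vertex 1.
3 (path: 6 -> 5 -> 3 -> 1, 3 edges)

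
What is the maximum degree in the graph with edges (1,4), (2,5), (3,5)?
2 (attained at vertex 5)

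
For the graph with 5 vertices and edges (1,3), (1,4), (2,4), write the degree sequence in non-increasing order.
[2, 2, 1, 1, 0] (degrees: deg(1)=2, deg(2)=1, deg(3)=1, deg(4)=2, deg(5)=0)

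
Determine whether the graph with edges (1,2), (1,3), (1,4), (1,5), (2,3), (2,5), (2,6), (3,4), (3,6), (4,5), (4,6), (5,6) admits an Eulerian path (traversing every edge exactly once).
Yes — and in fact it has an Eulerian circuit (the graph is connected and all 6 vertices have even degree)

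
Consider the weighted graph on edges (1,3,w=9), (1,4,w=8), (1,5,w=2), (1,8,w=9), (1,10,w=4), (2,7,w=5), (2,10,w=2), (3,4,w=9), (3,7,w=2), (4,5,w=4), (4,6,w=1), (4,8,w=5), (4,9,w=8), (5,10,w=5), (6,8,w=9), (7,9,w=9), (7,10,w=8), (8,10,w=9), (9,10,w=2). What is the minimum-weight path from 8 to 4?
5 (path: 8 -> 4; weights 5 = 5)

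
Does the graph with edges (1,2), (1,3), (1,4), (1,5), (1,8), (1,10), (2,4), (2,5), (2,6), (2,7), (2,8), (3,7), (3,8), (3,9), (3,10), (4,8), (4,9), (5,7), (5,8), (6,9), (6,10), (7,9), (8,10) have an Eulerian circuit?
No (2 vertices have odd degree: {3, 6}; Eulerian circuit requires 0)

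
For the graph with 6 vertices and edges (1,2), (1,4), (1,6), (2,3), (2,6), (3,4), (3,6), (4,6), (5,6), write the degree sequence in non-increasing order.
[5, 3, 3, 3, 3, 1] (degrees: deg(1)=3, deg(2)=3, deg(3)=3, deg(4)=3, deg(5)=1, deg(6)=5)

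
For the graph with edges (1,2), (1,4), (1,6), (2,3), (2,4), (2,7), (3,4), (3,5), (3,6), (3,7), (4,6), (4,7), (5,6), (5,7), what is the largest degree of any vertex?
5 (attained at vertices 3, 4)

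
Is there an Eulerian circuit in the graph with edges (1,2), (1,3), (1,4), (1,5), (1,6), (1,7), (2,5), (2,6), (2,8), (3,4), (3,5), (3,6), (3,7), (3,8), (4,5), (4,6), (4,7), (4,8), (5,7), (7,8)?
No (2 vertices have odd degree: {5, 7}; Eulerian circuit requires 0)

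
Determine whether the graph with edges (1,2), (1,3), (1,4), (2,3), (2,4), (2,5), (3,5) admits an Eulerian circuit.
No (2 vertices have odd degree: {1, 3}; Eulerian circuit requires 0)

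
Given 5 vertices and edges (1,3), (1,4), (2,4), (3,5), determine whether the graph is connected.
Yes (BFS from 1 visits [1, 3, 4, 5, 2] — all 5 vertices reached)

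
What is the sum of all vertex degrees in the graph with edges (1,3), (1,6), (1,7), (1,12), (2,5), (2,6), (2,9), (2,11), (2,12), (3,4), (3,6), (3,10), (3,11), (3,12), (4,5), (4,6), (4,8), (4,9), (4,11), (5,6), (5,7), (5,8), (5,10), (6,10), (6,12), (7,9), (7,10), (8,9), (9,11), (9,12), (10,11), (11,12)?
64 (handshake: sum of degrees = 2|E| = 2 x 32 = 64)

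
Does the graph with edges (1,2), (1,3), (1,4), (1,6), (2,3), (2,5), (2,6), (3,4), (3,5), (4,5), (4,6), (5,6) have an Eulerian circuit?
Yes (the graph is connected and all 6 vertices have even degree)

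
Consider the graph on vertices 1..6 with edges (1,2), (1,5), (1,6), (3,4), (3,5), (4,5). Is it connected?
Yes (BFS from 1 visits [1, 2, 5, 6, 3, 4] — all 6 vertices reached)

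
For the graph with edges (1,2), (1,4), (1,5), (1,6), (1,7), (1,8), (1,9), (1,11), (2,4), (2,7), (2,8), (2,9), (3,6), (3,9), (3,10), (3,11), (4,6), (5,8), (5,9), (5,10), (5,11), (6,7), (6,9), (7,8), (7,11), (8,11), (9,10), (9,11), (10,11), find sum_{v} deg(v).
58 (handshake: sum of degrees = 2|E| = 2 x 29 = 58)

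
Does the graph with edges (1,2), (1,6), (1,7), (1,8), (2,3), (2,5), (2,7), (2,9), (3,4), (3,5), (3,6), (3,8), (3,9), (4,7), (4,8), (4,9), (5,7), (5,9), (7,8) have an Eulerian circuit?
No (2 vertices have odd degree: {2, 7}; Eulerian circuit requires 0)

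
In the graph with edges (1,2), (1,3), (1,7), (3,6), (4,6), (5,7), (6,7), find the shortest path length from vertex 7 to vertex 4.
2 (path: 7 -> 6 -> 4, 2 edges)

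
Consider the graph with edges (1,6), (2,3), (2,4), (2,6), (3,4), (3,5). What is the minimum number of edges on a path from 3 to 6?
2 (path: 3 -> 2 -> 6, 2 edges)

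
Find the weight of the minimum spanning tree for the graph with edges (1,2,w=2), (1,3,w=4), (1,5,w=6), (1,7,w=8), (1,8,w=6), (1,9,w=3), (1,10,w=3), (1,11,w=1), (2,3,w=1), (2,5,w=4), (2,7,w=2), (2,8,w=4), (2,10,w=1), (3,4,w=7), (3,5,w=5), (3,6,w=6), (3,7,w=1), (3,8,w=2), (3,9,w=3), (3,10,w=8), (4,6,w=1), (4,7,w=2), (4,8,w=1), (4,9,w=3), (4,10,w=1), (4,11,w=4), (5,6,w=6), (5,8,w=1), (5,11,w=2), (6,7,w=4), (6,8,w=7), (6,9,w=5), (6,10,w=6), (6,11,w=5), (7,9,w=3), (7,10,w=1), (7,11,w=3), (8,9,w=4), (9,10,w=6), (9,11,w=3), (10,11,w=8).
13 (MST edges: (1,2,w=2), (1,9,w=3), (1,11,w=1), (2,3,w=1), (2,10,w=1), (3,7,w=1), (4,6,w=1), (4,8,w=1), (4,10,w=1), (5,8,w=1); sum of weights 2 + 3 + 1 + 1 + 1 + 1 + 1 + 1 + 1 + 1 = 13)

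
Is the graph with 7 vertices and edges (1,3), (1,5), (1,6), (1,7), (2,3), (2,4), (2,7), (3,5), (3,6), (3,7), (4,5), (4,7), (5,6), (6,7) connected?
Yes (BFS from 1 visits [1, 3, 5, 6, 7, 2, 4] — all 7 vertices reached)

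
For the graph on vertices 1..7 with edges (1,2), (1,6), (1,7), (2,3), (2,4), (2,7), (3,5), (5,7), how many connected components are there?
1 (components: {1, 2, 3, 4, 5, 6, 7})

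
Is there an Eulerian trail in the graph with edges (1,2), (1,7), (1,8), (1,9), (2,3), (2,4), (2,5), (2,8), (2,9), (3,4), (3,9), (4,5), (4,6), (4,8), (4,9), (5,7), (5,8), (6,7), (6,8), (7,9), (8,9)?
Yes (the graph is connected and exactly 2 vertices have odd degree: {3, 6}; any Eulerian path must start and end at those)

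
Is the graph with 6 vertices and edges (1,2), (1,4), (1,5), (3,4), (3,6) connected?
Yes (BFS from 1 visits [1, 2, 4, 5, 3, 6] — all 6 vertices reached)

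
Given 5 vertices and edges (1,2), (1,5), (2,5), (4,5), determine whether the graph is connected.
No, it has 2 components: {1, 2, 4, 5}, {3}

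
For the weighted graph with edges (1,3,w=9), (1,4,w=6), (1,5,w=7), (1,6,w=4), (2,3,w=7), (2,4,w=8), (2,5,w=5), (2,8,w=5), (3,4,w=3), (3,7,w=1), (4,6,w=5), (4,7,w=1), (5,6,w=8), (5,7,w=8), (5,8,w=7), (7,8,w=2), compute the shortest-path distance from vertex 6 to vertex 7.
6 (path: 6 -> 4 -> 7; weights 5 + 1 = 6)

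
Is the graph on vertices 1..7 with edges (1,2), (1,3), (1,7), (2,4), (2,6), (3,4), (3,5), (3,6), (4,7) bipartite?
Yes. Partition: {1, 4, 5, 6}, {2, 3, 7}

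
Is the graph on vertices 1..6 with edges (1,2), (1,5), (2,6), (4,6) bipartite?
Yes. Partition: {1, 3, 6}, {2, 4, 5}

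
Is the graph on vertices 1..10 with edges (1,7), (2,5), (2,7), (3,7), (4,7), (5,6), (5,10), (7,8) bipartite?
Yes. Partition: {1, 2, 3, 4, 6, 8, 9, 10}, {5, 7}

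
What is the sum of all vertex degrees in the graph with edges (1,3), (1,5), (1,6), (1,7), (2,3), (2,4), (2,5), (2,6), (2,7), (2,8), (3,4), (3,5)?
24 (handshake: sum of degrees = 2|E| = 2 x 12 = 24)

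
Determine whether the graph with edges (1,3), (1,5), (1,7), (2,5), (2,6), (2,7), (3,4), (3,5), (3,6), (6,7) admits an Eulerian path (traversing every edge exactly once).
No (6 vertices have odd degree: {1, 2, 4, 5, 6, 7}; Eulerian path requires 0 or 2)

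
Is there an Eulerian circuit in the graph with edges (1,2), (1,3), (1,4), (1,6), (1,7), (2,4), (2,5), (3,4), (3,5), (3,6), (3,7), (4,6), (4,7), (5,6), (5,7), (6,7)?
No (6 vertices have odd degree: {1, 2, 3, 4, 6, 7}; Eulerian circuit requires 0)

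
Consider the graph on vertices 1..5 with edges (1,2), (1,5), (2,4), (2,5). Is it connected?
No, it has 2 components: {1, 2, 4, 5}, {3}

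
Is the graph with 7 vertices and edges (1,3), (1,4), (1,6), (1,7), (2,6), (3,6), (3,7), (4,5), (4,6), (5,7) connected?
Yes (BFS from 1 visits [1, 3, 4, 6, 7, 5, 2] — all 7 vertices reached)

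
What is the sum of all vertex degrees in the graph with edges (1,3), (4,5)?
4 (handshake: sum of degrees = 2|E| = 2 x 2 = 4)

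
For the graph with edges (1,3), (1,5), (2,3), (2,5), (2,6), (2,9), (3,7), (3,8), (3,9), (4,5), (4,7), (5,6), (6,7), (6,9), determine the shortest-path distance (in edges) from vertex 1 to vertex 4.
2 (path: 1 -> 5 -> 4, 2 edges)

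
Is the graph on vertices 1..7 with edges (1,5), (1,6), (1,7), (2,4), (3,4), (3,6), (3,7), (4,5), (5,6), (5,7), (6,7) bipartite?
No (odd cycle of length 3: 6 -> 1 -> 5 -> 6)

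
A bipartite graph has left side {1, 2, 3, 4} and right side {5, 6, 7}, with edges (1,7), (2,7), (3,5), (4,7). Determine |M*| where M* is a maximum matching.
2 (matching: (1,7), (3,5); upper bound min(|L|,|R|) = min(4,3) = 3)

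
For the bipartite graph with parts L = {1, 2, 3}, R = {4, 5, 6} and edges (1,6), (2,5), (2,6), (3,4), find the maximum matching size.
3 (matching: (1,6), (2,5), (3,4); upper bound min(|L|,|R|) = min(3,3) = 3)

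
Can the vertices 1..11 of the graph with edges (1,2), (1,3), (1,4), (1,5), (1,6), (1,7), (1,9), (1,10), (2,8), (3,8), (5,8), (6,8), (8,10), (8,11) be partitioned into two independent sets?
Yes. Partition: {1, 8}, {2, 3, 4, 5, 6, 7, 9, 10, 11}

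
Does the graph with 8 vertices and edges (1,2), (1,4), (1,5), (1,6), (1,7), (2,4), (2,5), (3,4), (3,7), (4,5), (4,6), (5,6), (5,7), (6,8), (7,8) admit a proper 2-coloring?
No (odd cycle of length 3: 7 -> 1 -> 5 -> 7)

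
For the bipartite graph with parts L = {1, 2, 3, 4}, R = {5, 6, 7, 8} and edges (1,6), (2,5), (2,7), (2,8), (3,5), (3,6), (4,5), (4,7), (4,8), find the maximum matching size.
4 (matching: (1,6), (2,8), (3,5), (4,7); upper bound min(|L|,|R|) = min(4,4) = 4)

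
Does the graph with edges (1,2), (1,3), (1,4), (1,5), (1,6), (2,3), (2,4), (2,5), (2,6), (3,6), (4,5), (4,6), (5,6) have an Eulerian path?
No (4 vertices have odd degree: {1, 2, 3, 6}; Eulerian path requires 0 or 2)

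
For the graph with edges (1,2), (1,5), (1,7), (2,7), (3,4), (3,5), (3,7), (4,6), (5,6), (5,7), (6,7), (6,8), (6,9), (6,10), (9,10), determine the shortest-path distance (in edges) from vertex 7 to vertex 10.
2 (path: 7 -> 6 -> 10, 2 edges)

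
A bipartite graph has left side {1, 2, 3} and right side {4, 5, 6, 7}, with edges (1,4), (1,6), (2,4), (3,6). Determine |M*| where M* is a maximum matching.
2 (matching: (1,6), (2,4); upper bound min(|L|,|R|) = min(3,4) = 3)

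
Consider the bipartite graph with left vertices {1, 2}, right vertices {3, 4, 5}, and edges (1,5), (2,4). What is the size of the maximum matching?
2 (matching: (1,5), (2,4); upper bound min(|L|,|R|) = min(2,3) = 2)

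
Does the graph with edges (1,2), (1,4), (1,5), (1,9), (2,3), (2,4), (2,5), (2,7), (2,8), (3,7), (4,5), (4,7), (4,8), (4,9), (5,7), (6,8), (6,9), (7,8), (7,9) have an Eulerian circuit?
Yes (the graph is connected and all 9 vertices have even degree)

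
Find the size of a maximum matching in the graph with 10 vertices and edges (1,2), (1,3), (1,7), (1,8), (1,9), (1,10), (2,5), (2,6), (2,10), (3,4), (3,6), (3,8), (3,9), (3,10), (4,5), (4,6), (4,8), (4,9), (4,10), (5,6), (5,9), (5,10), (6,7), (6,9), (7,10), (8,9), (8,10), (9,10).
5 (matching: (1,10), (2,5), (3,8), (4,9), (6,7); upper bound floor(n/2) = floor(10/2) = 5)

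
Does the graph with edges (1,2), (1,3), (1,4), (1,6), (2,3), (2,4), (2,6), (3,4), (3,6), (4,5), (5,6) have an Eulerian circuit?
Yes (the graph is connected and all 6 vertices have even degree)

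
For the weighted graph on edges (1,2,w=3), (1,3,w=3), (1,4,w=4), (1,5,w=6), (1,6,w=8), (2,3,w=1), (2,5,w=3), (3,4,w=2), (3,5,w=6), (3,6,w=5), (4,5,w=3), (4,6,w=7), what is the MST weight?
14 (MST edges: (1,3,w=3), (2,3,w=1), (2,5,w=3), (3,4,w=2), (3,6,w=5); sum of weights 3 + 1 + 3 + 2 + 5 = 14)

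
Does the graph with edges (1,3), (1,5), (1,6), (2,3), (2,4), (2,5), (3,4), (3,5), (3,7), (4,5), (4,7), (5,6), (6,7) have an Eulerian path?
No (6 vertices have odd degree: {1, 2, 3, 5, 6, 7}; Eulerian path requires 0 or 2)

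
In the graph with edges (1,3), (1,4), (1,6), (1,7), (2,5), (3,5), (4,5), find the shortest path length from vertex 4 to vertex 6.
2 (path: 4 -> 1 -> 6, 2 edges)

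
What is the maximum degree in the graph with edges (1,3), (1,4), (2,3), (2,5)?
2 (attained at vertices 1, 2, 3)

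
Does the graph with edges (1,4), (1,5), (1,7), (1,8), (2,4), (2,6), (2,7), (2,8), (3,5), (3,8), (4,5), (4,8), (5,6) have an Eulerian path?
Yes — and in fact it has an Eulerian circuit (the graph is connected and all 8 vertices have even degree)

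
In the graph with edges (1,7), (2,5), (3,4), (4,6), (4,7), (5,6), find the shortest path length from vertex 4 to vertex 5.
2 (path: 4 -> 6 -> 5, 2 edges)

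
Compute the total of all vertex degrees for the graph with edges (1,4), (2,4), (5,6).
6 (handshake: sum of degrees = 2|E| = 2 x 3 = 6)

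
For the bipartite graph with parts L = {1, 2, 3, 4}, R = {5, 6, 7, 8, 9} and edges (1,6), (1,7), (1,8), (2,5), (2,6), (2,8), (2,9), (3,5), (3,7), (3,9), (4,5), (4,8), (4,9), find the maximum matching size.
4 (matching: (1,8), (2,6), (3,7), (4,9); upper bound min(|L|,|R|) = min(4,5) = 4)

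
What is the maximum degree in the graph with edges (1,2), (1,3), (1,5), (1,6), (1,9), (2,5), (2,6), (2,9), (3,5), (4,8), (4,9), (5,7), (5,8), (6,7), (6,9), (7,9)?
5 (attained at vertices 1, 5, 9)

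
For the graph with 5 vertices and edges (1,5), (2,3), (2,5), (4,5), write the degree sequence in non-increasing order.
[3, 2, 1, 1, 1] (degrees: deg(1)=1, deg(2)=2, deg(3)=1, deg(4)=1, deg(5)=3)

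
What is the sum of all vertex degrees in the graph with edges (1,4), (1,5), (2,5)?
6 (handshake: sum of degrees = 2|E| = 2 x 3 = 6)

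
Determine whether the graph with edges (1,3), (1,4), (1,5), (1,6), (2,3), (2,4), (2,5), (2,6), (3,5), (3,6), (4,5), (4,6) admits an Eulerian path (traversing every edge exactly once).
Yes — and in fact it has an Eulerian circuit (the graph is connected and all 6 vertices have even degree)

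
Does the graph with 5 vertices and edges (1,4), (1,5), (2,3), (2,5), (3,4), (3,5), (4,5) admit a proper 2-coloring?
No (odd cycle of length 3: 5 -> 1 -> 4 -> 5)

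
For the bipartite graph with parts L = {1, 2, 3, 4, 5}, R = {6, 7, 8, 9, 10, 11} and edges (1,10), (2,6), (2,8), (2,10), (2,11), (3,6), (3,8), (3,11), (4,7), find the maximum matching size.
4 (matching: (1,10), (2,11), (3,8), (4,7); upper bound min(|L|,|R|) = min(5,6) = 5)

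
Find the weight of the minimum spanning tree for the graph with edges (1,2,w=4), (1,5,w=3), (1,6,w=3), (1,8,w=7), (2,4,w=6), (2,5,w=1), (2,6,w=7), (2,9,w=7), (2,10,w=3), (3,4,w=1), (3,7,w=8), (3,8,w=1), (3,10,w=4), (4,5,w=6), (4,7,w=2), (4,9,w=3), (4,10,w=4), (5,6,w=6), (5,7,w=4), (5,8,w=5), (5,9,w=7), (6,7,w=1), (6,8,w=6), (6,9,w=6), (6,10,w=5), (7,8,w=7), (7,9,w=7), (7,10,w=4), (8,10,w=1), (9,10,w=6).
16 (MST edges: (1,5,w=3), (1,6,w=3), (2,5,w=1), (3,4,w=1), (3,8,w=1), (4,7,w=2), (4,9,w=3), (6,7,w=1), (8,10,w=1); sum of weights 3 + 3 + 1 + 1 + 1 + 2 + 3 + 1 + 1 = 16)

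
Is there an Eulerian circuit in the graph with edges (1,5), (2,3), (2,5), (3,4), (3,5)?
No (4 vertices have odd degree: {1, 3, 4, 5}; Eulerian circuit requires 0)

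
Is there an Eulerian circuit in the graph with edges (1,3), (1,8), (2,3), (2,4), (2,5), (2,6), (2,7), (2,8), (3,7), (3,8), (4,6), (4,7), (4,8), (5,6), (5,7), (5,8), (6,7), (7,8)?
Yes (the graph is connected and all 8 vertices have even degree)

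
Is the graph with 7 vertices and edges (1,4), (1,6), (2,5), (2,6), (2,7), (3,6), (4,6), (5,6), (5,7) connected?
Yes (BFS from 1 visits [1, 4, 6, 2, 3, 5, 7] — all 7 vertices reached)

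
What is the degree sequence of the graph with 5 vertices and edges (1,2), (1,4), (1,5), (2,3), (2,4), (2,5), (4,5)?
[4, 3, 3, 3, 1] (degrees: deg(1)=3, deg(2)=4, deg(3)=1, deg(4)=3, deg(5)=3)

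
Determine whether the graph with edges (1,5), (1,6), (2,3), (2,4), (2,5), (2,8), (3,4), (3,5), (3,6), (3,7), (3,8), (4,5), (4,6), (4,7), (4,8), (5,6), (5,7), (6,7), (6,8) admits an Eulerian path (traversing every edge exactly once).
Yes — and in fact it has an Eulerian circuit (the graph is connected and all 8 vertices have even degree)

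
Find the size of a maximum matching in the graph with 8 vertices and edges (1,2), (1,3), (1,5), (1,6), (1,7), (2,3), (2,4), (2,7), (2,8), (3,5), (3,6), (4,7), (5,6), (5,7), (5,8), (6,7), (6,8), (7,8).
4 (matching: (1,7), (2,4), (3,6), (5,8); upper bound floor(n/2) = floor(8/2) = 4)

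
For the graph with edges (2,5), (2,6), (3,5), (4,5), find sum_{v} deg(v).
8 (handshake: sum of degrees = 2|E| = 2 x 4 = 8)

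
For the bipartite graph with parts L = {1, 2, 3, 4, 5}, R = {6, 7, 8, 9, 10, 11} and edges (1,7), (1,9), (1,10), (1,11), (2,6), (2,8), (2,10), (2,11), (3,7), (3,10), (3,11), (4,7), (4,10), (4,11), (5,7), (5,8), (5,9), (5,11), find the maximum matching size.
5 (matching: (1,9), (2,10), (3,11), (4,7), (5,8); upper bound min(|L|,|R|) = min(5,6) = 5)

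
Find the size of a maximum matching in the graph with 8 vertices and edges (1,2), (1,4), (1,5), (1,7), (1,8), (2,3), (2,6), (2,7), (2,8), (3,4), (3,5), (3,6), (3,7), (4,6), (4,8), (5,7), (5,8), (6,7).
4 (matching: (1,4), (2,6), (3,7), (5,8); upper bound floor(n/2) = floor(8/2) = 4)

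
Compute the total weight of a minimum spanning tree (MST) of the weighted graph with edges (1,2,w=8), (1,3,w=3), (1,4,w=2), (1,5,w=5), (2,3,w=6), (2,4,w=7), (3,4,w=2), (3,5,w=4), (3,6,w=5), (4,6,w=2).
16 (MST edges: (1,4,w=2), (2,3,w=6), (3,4,w=2), (3,5,w=4), (4,6,w=2); sum of weights 2 + 6 + 2 + 4 + 2 = 16)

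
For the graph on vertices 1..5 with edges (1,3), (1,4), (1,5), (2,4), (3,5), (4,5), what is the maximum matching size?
2 (matching: (2,4), (3,5); upper bound floor(n/2) = floor(5/2) = 2)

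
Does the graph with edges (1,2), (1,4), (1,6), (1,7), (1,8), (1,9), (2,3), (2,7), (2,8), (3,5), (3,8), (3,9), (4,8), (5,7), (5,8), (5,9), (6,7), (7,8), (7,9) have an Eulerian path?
Yes — and in fact it has an Eulerian circuit (the graph is connected and all 9 vertices have even degree)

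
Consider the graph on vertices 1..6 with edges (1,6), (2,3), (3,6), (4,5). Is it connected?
No, it has 2 components: {1, 2, 3, 6}, {4, 5}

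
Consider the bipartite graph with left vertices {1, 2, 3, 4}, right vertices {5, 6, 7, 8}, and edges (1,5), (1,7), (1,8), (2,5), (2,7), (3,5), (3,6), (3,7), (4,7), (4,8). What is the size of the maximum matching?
4 (matching: (1,8), (2,5), (3,6), (4,7); upper bound min(|L|,|R|) = min(4,4) = 4)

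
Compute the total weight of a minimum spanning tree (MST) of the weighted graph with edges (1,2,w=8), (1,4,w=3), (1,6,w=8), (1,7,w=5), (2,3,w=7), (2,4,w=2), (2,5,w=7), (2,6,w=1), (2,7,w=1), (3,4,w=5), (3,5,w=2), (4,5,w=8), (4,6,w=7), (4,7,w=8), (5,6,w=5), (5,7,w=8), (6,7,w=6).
14 (MST edges: (1,4,w=3), (2,4,w=2), (2,6,w=1), (2,7,w=1), (3,4,w=5), (3,5,w=2); sum of weights 3 + 2 + 1 + 1 + 5 + 2 = 14)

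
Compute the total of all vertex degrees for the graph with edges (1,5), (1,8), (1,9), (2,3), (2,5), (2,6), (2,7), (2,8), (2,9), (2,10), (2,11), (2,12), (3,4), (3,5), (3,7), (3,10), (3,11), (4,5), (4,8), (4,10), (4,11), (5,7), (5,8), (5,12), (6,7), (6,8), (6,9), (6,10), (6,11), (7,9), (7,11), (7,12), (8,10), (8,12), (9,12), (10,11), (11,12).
74 (handshake: sum of degrees = 2|E| = 2 x 37 = 74)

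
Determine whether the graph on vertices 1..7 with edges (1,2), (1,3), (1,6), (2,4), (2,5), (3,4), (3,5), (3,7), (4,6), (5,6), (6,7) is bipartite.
Yes. Partition: {1, 4, 5, 7}, {2, 3, 6}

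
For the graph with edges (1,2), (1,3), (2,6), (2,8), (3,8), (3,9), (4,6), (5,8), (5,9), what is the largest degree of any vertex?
3 (attained at vertices 2, 3, 8)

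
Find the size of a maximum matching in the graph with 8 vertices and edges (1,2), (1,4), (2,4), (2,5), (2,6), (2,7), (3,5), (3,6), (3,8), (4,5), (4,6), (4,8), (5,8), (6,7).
4 (matching: (1,4), (2,5), (3,8), (6,7); upper bound floor(n/2) = floor(8/2) = 4)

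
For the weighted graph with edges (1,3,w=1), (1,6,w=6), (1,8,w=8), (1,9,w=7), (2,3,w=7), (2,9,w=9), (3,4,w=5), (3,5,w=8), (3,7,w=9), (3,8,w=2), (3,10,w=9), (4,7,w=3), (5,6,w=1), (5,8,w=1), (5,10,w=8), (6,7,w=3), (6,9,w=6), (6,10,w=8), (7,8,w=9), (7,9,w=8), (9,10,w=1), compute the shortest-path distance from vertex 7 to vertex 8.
5 (path: 7 -> 6 -> 5 -> 8; weights 3 + 1 + 1 = 5)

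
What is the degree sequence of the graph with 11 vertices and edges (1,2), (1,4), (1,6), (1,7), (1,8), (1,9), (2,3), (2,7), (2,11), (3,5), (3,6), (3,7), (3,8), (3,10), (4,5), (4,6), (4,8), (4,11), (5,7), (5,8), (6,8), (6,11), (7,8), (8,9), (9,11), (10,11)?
[7, 6, 6, 5, 5, 5, 5, 4, 4, 3, 2] (degrees: deg(1)=6, deg(2)=4, deg(3)=6, deg(4)=5, deg(5)=4, deg(6)=5, deg(7)=5, deg(8)=7, deg(9)=3, deg(10)=2, deg(11)=5)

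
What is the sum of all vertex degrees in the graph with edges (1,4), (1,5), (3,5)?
6 (handshake: sum of degrees = 2|E| = 2 x 3 = 6)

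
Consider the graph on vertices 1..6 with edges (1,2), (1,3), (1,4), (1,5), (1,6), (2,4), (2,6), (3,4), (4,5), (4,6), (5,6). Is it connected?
Yes (BFS from 1 visits [1, 2, 3, 4, 5, 6] — all 6 vertices reached)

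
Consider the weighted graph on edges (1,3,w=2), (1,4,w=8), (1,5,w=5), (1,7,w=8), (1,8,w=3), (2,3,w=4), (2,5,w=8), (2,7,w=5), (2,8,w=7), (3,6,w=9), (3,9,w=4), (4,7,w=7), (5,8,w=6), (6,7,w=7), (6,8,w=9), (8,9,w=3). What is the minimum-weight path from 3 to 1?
2 (path: 3 -> 1; weights 2 = 2)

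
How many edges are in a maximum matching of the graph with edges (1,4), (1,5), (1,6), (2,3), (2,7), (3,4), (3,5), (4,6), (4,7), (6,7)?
3 (matching: (1,6), (2,7), (3,5); upper bound floor(n/2) = floor(7/2) = 3)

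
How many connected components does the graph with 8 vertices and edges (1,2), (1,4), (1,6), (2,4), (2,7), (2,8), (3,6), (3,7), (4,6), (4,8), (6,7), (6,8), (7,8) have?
2 (components: {1, 2, 3, 4, 6, 7, 8}, {5})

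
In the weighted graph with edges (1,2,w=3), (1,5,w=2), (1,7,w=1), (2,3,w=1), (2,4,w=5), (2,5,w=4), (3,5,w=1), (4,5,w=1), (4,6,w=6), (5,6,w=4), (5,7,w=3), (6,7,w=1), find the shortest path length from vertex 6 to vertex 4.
5 (path: 6 -> 5 -> 4; weights 4 + 1 = 5)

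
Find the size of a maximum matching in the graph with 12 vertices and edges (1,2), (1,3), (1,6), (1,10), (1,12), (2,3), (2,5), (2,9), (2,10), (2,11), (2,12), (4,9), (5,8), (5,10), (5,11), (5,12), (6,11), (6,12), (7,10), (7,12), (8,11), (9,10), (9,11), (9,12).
6 (matching: (1,12), (2,3), (4,9), (5,8), (6,11), (7,10); upper bound floor(n/2) = floor(12/2) = 6)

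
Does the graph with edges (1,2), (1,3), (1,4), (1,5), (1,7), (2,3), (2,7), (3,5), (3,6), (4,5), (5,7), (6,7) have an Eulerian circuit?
No (2 vertices have odd degree: {1, 2}; Eulerian circuit requires 0)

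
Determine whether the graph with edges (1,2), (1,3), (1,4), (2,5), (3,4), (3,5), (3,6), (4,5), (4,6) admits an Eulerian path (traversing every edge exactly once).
Yes (the graph is connected and exactly 2 vertices have odd degree: {1, 5}; any Eulerian path must start and end at those)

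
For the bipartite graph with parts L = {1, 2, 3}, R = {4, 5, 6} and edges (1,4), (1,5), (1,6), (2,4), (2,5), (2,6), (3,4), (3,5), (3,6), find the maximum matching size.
3 (matching: (1,6), (2,5), (3,4); upper bound min(|L|,|R|) = min(3,3) = 3)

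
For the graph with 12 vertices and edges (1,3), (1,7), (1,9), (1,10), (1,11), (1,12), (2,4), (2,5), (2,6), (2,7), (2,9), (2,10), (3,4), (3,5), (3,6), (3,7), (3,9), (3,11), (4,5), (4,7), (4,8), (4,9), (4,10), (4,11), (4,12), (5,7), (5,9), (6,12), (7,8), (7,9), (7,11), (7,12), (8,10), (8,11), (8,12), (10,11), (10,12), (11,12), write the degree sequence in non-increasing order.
[9, 9, 7, 7, 7, 6, 6, 6, 6, 5, 5, 3] (degrees: deg(1)=6, deg(2)=6, deg(3)=7, deg(4)=9, deg(5)=5, deg(6)=3, deg(7)=9, deg(8)=5, deg(9)=6, deg(10)=6, deg(11)=7, deg(12)=7)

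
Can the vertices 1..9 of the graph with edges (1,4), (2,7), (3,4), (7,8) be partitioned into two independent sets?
Yes. Partition: {1, 2, 3, 5, 6, 8, 9}, {4, 7}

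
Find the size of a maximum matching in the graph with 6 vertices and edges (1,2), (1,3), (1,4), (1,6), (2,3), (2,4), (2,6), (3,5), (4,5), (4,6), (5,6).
3 (matching: (1,2), (3,5), (4,6); upper bound floor(n/2) = floor(6/2) = 3)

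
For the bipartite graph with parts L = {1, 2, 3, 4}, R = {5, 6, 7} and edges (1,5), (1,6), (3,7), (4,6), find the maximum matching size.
3 (matching: (1,5), (3,7), (4,6); upper bound min(|L|,|R|) = min(4,3) = 3)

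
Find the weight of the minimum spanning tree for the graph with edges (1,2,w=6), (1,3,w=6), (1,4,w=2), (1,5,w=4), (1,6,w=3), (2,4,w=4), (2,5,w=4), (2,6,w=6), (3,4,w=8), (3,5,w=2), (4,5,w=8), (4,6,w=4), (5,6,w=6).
15 (MST edges: (1,4,w=2), (1,5,w=4), (1,6,w=3), (2,4,w=4), (3,5,w=2); sum of weights 2 + 4 + 3 + 4 + 2 = 15)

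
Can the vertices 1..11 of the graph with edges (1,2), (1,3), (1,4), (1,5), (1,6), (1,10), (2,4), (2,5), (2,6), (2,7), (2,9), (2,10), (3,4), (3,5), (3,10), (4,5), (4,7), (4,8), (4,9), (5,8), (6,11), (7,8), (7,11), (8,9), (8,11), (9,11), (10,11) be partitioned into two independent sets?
No (odd cycle of length 3: 3 -> 1 -> 10 -> 3)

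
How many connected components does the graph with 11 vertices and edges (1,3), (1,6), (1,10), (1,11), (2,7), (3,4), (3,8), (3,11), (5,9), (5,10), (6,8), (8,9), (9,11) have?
2 (components: {1, 3, 4, 5, 6, 8, 9, 10, 11}, {2, 7})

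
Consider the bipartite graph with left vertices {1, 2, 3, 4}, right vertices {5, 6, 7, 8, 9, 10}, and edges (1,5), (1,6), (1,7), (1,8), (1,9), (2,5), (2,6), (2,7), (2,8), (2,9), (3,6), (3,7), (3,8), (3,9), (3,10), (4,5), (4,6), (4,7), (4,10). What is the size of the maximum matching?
4 (matching: (1,9), (2,8), (3,10), (4,7); upper bound min(|L|,|R|) = min(4,6) = 4)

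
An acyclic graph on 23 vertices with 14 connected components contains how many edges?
9 (Each of the 14 component trees on V_i vertices has V_i - 1 edges; summing gives V - C = 23 - 14 = 9)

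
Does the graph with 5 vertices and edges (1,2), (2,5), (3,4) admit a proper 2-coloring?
Yes. Partition: {1, 3, 5}, {2, 4}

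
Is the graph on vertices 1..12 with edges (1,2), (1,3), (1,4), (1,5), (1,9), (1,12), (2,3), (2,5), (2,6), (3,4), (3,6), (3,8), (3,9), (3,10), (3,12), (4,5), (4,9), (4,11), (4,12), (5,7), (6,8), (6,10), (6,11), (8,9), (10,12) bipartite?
No (odd cycle of length 3: 12 -> 1 -> 4 -> 12)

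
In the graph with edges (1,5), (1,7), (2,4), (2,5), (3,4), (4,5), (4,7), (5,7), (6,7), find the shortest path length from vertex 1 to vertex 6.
2 (path: 1 -> 7 -> 6, 2 edges)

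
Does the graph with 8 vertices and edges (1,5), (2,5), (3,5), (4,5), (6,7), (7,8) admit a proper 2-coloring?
Yes. Partition: {1, 2, 3, 4, 6, 8}, {5, 7}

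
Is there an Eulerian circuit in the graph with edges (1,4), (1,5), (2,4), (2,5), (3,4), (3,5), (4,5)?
Yes (the graph is connected and all 5 vertices have even degree)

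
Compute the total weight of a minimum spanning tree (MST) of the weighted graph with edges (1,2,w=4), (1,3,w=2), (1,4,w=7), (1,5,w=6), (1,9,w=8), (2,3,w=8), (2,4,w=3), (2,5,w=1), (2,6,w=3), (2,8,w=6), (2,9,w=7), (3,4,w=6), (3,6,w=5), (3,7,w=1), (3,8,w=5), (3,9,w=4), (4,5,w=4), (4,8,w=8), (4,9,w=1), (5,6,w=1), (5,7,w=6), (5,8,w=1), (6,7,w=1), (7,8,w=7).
11 (MST edges: (1,3,w=2), (2,4,w=3), (2,5,w=1), (3,7,w=1), (4,9,w=1), (5,6,w=1), (5,8,w=1), (6,7,w=1); sum of weights 2 + 3 + 1 + 1 + 1 + 1 + 1 + 1 = 11)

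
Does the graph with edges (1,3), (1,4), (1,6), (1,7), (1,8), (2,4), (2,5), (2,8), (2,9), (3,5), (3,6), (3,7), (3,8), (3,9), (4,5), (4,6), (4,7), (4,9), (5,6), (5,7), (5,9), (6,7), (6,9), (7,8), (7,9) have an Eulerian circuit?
No (2 vertices have odd degree: {1, 7}; Eulerian circuit requires 0)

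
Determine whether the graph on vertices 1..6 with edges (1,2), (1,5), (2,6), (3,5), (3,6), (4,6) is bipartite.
No (odd cycle of length 5: 6 -> 2 -> 1 -> 5 -> 3 -> 6)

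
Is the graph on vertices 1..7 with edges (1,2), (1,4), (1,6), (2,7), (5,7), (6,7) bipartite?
Yes. Partition: {1, 3, 7}, {2, 4, 5, 6}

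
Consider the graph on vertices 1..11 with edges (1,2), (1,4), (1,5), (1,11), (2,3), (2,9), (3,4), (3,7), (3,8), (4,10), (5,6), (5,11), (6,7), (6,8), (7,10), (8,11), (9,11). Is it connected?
Yes (BFS from 1 visits [1, 2, 4, 5, 11, 3, 9, 10, 6, 8, 7] — all 11 vertices reached)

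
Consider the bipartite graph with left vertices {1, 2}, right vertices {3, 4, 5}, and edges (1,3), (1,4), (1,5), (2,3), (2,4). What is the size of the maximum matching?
2 (matching: (1,5), (2,4); upper bound min(|L|,|R|) = min(2,3) = 2)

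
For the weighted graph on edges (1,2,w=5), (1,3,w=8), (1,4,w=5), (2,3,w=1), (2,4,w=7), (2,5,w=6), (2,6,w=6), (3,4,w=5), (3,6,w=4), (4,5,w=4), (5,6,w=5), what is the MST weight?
19 (MST edges: (1,2,w=5), (1,4,w=5), (2,3,w=1), (3,6,w=4), (4,5,w=4); sum of weights 5 + 5 + 1 + 4 + 4 = 19)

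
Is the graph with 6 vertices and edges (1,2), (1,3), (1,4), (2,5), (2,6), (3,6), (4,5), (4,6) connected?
Yes (BFS from 1 visits [1, 2, 3, 4, 5, 6] — all 6 vertices reached)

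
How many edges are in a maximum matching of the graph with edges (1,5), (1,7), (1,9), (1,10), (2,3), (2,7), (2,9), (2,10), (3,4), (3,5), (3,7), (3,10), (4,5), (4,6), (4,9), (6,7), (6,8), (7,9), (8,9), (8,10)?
5 (matching: (1,10), (2,7), (3,5), (4,9), (6,8); upper bound floor(n/2) = floor(10/2) = 5)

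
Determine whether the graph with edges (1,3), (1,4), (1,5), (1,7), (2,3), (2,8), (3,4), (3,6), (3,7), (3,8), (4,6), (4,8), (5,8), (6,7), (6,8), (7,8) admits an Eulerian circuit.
Yes (the graph is connected and all 8 vertices have even degree)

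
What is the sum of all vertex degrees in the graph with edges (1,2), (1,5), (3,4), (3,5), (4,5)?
10 (handshake: sum of degrees = 2|E| = 2 x 5 = 10)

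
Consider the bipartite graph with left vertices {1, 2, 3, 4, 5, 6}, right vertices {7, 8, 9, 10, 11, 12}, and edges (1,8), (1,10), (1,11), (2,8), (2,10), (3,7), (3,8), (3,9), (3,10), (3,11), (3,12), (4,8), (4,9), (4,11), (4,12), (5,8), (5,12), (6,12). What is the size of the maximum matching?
6 (matching: (1,11), (2,10), (3,7), (4,9), (5,8), (6,12); upper bound min(|L|,|R|) = min(6,6) = 6)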